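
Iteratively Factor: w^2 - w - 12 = (w + 3)*(w - 4)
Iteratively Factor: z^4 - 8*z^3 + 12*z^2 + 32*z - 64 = (z - 4)*(z^3 - 4*z^2 - 4*z + 16) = (z - 4)^2*(z^2 - 4) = (z - 4)^2*(z + 2)*(z - 2)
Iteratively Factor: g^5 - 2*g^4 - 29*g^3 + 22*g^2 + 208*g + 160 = (g + 4)*(g^4 - 6*g^3 - 5*g^2 + 42*g + 40) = (g - 4)*(g + 4)*(g^3 - 2*g^2 - 13*g - 10) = (g - 4)*(g + 2)*(g + 4)*(g^2 - 4*g - 5) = (g - 4)*(g + 1)*(g + 2)*(g + 4)*(g - 5)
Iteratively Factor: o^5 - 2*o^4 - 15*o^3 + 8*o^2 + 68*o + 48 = (o + 1)*(o^4 - 3*o^3 - 12*o^2 + 20*o + 48) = (o - 3)*(o + 1)*(o^3 - 12*o - 16) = (o - 3)*(o + 1)*(o + 2)*(o^2 - 2*o - 8) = (o - 4)*(o - 3)*(o + 1)*(o + 2)*(o + 2)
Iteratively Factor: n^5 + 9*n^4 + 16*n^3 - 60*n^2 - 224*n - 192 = (n + 2)*(n^4 + 7*n^3 + 2*n^2 - 64*n - 96) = (n + 2)*(n + 4)*(n^3 + 3*n^2 - 10*n - 24) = (n + 2)^2*(n + 4)*(n^2 + n - 12) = (n - 3)*(n + 2)^2*(n + 4)*(n + 4)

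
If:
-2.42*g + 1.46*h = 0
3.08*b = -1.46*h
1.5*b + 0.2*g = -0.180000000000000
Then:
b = -0.14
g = 0.18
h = 0.30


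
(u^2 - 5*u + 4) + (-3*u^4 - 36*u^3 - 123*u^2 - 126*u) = -3*u^4 - 36*u^3 - 122*u^2 - 131*u + 4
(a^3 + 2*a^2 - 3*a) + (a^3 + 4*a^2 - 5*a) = 2*a^3 + 6*a^2 - 8*a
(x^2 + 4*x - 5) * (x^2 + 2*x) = x^4 + 6*x^3 + 3*x^2 - 10*x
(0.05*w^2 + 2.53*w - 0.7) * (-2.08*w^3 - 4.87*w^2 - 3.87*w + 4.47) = -0.104*w^5 - 5.5059*w^4 - 11.0586*w^3 - 6.1586*w^2 + 14.0181*w - 3.129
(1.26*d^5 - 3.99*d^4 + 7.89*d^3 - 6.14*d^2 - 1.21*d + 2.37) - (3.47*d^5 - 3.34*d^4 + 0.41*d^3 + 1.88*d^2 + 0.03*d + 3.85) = -2.21*d^5 - 0.65*d^4 + 7.48*d^3 - 8.02*d^2 - 1.24*d - 1.48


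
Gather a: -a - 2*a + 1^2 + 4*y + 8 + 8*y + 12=-3*a + 12*y + 21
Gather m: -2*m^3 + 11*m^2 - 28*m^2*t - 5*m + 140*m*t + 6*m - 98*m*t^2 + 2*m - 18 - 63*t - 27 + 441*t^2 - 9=-2*m^3 + m^2*(11 - 28*t) + m*(-98*t^2 + 140*t + 3) + 441*t^2 - 63*t - 54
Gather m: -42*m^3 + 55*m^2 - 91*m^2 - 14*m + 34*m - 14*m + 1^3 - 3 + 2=-42*m^3 - 36*m^2 + 6*m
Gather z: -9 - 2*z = -2*z - 9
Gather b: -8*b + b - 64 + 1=-7*b - 63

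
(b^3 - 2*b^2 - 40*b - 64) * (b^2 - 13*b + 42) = b^5 - 15*b^4 + 28*b^3 + 372*b^2 - 848*b - 2688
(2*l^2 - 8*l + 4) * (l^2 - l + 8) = 2*l^4 - 10*l^3 + 28*l^2 - 68*l + 32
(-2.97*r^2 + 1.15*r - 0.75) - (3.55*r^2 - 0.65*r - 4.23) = -6.52*r^2 + 1.8*r + 3.48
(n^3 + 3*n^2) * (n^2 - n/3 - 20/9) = n^5 + 8*n^4/3 - 29*n^3/9 - 20*n^2/3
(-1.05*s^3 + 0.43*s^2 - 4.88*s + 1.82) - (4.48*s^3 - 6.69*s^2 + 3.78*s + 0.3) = -5.53*s^3 + 7.12*s^2 - 8.66*s + 1.52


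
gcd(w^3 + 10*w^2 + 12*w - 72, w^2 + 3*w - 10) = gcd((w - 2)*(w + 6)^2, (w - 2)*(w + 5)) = w - 2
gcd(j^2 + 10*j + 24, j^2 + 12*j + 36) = j + 6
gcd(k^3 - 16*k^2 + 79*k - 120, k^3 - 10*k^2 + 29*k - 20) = k - 5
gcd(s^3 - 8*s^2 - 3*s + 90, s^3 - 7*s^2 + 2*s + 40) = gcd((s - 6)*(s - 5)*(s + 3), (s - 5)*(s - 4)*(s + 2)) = s - 5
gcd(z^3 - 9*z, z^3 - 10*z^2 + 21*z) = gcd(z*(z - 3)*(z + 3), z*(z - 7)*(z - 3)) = z^2 - 3*z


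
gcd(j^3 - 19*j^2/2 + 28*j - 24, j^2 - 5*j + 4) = j - 4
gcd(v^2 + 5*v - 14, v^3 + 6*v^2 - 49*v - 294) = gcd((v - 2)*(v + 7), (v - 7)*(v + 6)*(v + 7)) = v + 7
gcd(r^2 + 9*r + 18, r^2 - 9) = r + 3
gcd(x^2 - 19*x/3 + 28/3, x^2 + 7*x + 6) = 1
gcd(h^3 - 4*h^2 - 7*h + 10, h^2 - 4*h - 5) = h - 5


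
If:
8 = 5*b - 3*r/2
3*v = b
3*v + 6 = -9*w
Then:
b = -9*w - 6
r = -30*w - 76/3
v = -3*w - 2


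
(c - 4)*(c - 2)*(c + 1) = c^3 - 5*c^2 + 2*c + 8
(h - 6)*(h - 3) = h^2 - 9*h + 18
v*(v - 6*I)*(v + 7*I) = v^3 + I*v^2 + 42*v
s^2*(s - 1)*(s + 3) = s^4 + 2*s^3 - 3*s^2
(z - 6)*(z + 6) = z^2 - 36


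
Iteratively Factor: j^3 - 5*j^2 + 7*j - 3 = (j - 1)*(j^2 - 4*j + 3) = (j - 1)^2*(j - 3)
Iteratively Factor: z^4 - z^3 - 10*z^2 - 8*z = (z + 2)*(z^3 - 3*z^2 - 4*z) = z*(z + 2)*(z^2 - 3*z - 4) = z*(z + 1)*(z + 2)*(z - 4)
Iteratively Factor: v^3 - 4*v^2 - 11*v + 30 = (v - 2)*(v^2 - 2*v - 15) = (v - 5)*(v - 2)*(v + 3)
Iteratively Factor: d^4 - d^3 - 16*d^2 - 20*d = (d)*(d^3 - d^2 - 16*d - 20) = d*(d + 2)*(d^2 - 3*d - 10) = d*(d + 2)^2*(d - 5)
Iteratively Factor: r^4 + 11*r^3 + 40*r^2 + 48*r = (r + 4)*(r^3 + 7*r^2 + 12*r) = (r + 4)^2*(r^2 + 3*r) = r*(r + 4)^2*(r + 3)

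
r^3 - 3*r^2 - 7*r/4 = r*(r - 7/2)*(r + 1/2)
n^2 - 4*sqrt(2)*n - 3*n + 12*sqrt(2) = (n - 3)*(n - 4*sqrt(2))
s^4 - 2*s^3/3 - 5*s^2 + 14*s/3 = s*(s - 2)*(s - 1)*(s + 7/3)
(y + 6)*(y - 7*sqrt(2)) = y^2 - 7*sqrt(2)*y + 6*y - 42*sqrt(2)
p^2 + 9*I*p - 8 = (p + I)*(p + 8*I)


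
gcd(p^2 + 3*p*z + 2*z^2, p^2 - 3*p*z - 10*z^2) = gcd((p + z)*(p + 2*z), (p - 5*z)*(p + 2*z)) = p + 2*z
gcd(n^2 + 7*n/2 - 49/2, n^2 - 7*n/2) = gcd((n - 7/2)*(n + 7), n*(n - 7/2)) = n - 7/2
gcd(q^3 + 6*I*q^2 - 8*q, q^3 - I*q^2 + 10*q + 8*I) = q + 2*I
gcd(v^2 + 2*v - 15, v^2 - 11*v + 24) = v - 3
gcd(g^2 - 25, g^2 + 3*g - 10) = g + 5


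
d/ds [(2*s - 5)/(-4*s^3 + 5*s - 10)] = (-8*s^3 + 10*s + (2*s - 5)*(12*s^2 - 5) - 20)/(4*s^3 - 5*s + 10)^2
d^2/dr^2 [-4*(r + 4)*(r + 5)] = -8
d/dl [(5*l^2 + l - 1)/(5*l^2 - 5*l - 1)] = 6*(-5*l^2 - 1)/(25*l^4 - 50*l^3 + 15*l^2 + 10*l + 1)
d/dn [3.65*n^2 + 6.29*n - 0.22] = 7.3*n + 6.29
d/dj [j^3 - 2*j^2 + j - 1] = 3*j^2 - 4*j + 1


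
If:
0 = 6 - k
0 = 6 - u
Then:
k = 6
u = 6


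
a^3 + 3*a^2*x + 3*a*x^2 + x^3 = (a + x)^3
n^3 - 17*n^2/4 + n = n*(n - 4)*(n - 1/4)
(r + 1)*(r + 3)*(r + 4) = r^3 + 8*r^2 + 19*r + 12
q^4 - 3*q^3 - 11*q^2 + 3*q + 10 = (q - 5)*(q - 1)*(q + 1)*(q + 2)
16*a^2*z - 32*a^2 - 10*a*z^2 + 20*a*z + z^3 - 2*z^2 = (-8*a + z)*(-2*a + z)*(z - 2)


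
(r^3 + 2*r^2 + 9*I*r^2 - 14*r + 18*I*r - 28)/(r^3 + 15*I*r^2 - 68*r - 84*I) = (r + 2)/(r + 6*I)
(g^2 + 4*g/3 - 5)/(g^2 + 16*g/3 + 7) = (3*g - 5)/(3*g + 7)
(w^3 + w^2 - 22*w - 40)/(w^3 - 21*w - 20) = (w + 2)/(w + 1)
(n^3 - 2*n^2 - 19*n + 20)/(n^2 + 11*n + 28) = (n^2 - 6*n + 5)/(n + 7)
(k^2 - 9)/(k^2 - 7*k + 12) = (k + 3)/(k - 4)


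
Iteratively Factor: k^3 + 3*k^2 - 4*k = (k + 4)*(k^2 - k) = (k - 1)*(k + 4)*(k)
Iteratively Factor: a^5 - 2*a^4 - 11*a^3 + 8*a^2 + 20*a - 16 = (a - 1)*(a^4 - a^3 - 12*a^2 - 4*a + 16) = (a - 4)*(a - 1)*(a^3 + 3*a^2 - 4) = (a - 4)*(a - 1)*(a + 2)*(a^2 + a - 2) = (a - 4)*(a - 1)^2*(a + 2)*(a + 2)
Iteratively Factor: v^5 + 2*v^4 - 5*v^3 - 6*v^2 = (v + 1)*(v^4 + v^3 - 6*v^2) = (v - 2)*(v + 1)*(v^3 + 3*v^2) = (v - 2)*(v + 1)*(v + 3)*(v^2) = v*(v - 2)*(v + 1)*(v + 3)*(v)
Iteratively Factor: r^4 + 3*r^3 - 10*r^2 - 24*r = (r + 4)*(r^3 - r^2 - 6*r) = (r + 2)*(r + 4)*(r^2 - 3*r) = (r - 3)*(r + 2)*(r + 4)*(r)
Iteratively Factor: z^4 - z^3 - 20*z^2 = (z - 5)*(z^3 + 4*z^2) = (z - 5)*(z + 4)*(z^2) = z*(z - 5)*(z + 4)*(z)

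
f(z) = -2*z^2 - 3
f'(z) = -4*z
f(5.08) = -54.61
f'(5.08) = -20.32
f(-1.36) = -6.70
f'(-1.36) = 5.44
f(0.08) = -3.01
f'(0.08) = -0.32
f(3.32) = -25.04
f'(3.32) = -13.28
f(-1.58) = -7.99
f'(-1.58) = 6.32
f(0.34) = -3.23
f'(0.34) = -1.36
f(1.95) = -10.60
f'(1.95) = -7.80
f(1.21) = -5.93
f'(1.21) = -4.84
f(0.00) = -3.00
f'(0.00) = 0.00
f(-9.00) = -165.00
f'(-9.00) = 36.00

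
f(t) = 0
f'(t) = 0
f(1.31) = 0.00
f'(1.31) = 0.00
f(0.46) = 0.00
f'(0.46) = 0.00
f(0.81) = 0.00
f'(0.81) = 0.00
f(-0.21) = 0.00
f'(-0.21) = 0.00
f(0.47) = 0.00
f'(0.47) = 0.00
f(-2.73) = 0.00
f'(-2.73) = 0.00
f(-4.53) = 0.00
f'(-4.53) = 0.00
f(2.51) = 0.00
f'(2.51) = 0.00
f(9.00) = 0.00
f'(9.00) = 0.00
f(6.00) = 0.00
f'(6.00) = 0.00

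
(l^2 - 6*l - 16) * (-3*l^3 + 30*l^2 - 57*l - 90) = -3*l^5 + 48*l^4 - 189*l^3 - 228*l^2 + 1452*l + 1440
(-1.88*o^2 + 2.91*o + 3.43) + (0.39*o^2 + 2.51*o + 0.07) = -1.49*o^2 + 5.42*o + 3.5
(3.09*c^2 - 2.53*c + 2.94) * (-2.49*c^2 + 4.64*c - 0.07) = -7.6941*c^4 + 20.6373*c^3 - 19.2761*c^2 + 13.8187*c - 0.2058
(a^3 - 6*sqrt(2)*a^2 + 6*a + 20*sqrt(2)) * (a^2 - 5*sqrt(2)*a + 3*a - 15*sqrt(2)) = a^5 - 11*sqrt(2)*a^4 + 3*a^4 - 33*sqrt(2)*a^3 + 66*a^3 - 10*sqrt(2)*a^2 + 198*a^2 - 200*a - 30*sqrt(2)*a - 600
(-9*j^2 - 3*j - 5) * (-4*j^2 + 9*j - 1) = 36*j^4 - 69*j^3 + 2*j^2 - 42*j + 5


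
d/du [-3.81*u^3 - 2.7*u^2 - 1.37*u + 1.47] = -11.43*u^2 - 5.4*u - 1.37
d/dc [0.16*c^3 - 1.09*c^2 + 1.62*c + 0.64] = 0.48*c^2 - 2.18*c + 1.62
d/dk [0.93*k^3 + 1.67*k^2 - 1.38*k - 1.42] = 2.79*k^2 + 3.34*k - 1.38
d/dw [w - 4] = 1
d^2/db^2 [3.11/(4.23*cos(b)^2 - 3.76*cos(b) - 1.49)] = (222.587676*(1 - cos(b)^2)^2 - 148.391784*cos(b)^3 + 233.667362*cos(b)^2 + 279.360104*cos(b) - 349.726342)/(-4.23*cos(b)^2 + 3.76*cos(b) + 1.49)^3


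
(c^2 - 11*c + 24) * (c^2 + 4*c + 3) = c^4 - 7*c^3 - 17*c^2 + 63*c + 72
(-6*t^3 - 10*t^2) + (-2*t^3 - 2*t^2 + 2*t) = -8*t^3 - 12*t^2 + 2*t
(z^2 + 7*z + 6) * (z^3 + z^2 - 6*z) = z^5 + 8*z^4 + 7*z^3 - 36*z^2 - 36*z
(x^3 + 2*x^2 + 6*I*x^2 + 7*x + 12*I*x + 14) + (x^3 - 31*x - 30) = 2*x^3 + 2*x^2 + 6*I*x^2 - 24*x + 12*I*x - 16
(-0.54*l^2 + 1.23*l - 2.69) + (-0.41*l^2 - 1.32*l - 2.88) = -0.95*l^2 - 0.0900000000000001*l - 5.57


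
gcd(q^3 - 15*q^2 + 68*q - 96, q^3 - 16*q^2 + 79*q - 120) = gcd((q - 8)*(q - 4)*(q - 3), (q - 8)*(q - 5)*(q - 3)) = q^2 - 11*q + 24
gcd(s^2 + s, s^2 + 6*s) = s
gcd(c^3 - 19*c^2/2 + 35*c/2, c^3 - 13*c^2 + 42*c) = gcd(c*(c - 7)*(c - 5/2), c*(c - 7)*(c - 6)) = c^2 - 7*c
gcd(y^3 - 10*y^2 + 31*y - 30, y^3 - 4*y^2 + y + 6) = y^2 - 5*y + 6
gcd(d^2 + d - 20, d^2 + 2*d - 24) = d - 4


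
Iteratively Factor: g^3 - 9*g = (g - 3)*(g^2 + 3*g) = g*(g - 3)*(g + 3)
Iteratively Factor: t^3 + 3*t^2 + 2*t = (t + 2)*(t^2 + t) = t*(t + 2)*(t + 1)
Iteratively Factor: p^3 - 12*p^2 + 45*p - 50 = (p - 5)*(p^2 - 7*p + 10) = (p - 5)^2*(p - 2)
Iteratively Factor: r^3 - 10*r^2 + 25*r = (r)*(r^2 - 10*r + 25) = r*(r - 5)*(r - 5)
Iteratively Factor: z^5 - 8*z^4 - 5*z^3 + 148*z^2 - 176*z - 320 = (z - 4)*(z^4 - 4*z^3 - 21*z^2 + 64*z + 80) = (z - 4)^2*(z^3 - 21*z - 20) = (z - 4)^2*(z + 1)*(z^2 - z - 20) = (z - 4)^2*(z + 1)*(z + 4)*(z - 5)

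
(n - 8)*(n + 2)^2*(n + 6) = n^4 + 2*n^3 - 52*n^2 - 200*n - 192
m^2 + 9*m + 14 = (m + 2)*(m + 7)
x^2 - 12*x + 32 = (x - 8)*(x - 4)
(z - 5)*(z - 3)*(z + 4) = z^3 - 4*z^2 - 17*z + 60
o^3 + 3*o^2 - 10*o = o*(o - 2)*(o + 5)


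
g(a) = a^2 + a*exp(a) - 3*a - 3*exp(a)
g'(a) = a*exp(a) + 2*a - 2*exp(a) - 3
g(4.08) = 68.28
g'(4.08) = 128.18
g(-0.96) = 2.29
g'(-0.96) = -6.05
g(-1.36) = 4.81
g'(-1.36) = -6.58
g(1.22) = -8.20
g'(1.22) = -3.20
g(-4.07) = 28.65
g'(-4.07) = -11.24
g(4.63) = 174.64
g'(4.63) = 275.87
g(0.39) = -4.87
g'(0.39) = -4.60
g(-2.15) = 10.47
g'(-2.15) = -7.78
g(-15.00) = 270.00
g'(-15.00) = -33.00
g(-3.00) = 17.70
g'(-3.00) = -9.25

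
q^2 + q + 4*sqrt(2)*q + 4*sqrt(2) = (q + 1)*(q + 4*sqrt(2))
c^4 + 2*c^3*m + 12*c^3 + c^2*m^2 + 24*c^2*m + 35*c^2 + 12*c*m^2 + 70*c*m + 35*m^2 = (c + 5)*(c + 7)*(c + m)^2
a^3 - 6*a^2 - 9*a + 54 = (a - 6)*(a - 3)*(a + 3)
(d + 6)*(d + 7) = d^2 + 13*d + 42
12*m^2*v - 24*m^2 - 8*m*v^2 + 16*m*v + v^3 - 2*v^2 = (-6*m + v)*(-2*m + v)*(v - 2)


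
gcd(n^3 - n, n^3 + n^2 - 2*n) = n^2 - n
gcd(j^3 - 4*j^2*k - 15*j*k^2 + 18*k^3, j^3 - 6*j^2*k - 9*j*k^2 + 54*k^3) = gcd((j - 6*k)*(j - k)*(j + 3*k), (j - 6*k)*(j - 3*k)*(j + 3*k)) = j^2 - 3*j*k - 18*k^2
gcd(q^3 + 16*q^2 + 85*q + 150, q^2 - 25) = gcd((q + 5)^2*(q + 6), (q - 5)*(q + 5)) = q + 5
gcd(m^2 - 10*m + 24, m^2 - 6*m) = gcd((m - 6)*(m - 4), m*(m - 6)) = m - 6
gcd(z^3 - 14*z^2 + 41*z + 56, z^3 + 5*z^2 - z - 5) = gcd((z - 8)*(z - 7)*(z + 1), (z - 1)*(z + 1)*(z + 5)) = z + 1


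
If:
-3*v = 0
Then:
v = 0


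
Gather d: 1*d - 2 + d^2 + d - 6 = d^2 + 2*d - 8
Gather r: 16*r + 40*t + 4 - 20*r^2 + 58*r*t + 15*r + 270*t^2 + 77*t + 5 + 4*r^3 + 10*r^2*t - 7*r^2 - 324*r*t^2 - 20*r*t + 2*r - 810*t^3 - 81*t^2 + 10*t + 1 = 4*r^3 + r^2*(10*t - 27) + r*(-324*t^2 + 38*t + 33) - 810*t^3 + 189*t^2 + 127*t + 10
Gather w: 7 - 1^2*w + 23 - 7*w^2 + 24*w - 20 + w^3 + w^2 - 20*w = w^3 - 6*w^2 + 3*w + 10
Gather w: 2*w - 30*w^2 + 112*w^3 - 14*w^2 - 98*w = 112*w^3 - 44*w^2 - 96*w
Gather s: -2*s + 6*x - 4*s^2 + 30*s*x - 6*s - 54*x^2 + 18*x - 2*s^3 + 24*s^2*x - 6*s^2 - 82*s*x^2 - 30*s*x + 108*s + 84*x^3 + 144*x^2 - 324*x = -2*s^3 + s^2*(24*x - 10) + s*(100 - 82*x^2) + 84*x^3 + 90*x^2 - 300*x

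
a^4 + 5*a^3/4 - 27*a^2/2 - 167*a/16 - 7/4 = (a - 7/2)*(a + 1/4)*(a + 1/2)*(a + 4)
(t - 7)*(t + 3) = t^2 - 4*t - 21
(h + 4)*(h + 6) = h^2 + 10*h + 24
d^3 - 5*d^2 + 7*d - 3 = (d - 3)*(d - 1)^2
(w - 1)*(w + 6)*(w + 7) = w^3 + 12*w^2 + 29*w - 42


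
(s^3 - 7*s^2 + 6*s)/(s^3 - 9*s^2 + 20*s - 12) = s/(s - 2)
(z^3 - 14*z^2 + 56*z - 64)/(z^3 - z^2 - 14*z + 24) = (z^2 - 12*z + 32)/(z^2 + z - 12)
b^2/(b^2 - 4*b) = b/(b - 4)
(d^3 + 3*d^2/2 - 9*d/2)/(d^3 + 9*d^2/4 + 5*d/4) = 2*(2*d^2 + 3*d - 9)/(4*d^2 + 9*d + 5)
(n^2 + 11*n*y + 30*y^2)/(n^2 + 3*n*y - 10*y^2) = (-n - 6*y)/(-n + 2*y)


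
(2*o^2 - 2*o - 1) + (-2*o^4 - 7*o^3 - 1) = -2*o^4 - 7*o^3 + 2*o^2 - 2*o - 2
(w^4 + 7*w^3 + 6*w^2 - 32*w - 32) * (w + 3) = w^5 + 10*w^4 + 27*w^3 - 14*w^2 - 128*w - 96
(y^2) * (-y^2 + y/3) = -y^4 + y^3/3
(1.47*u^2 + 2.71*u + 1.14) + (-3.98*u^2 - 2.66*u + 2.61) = -2.51*u^2 + 0.0499999999999998*u + 3.75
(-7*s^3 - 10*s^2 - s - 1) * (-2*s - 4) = 14*s^4 + 48*s^3 + 42*s^2 + 6*s + 4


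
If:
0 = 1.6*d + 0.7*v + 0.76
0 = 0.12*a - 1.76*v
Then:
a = 14.6666666666667*v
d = -0.4375*v - 0.475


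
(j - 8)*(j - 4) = j^2 - 12*j + 32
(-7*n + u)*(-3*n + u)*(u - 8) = 21*n^2*u - 168*n^2 - 10*n*u^2 + 80*n*u + u^3 - 8*u^2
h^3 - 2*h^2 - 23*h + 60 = (h - 4)*(h - 3)*(h + 5)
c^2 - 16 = (c - 4)*(c + 4)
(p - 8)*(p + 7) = p^2 - p - 56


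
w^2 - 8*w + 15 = (w - 5)*(w - 3)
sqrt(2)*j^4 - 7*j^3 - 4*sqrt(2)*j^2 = j^2*(j - 4*sqrt(2))*(sqrt(2)*j + 1)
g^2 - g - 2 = (g - 2)*(g + 1)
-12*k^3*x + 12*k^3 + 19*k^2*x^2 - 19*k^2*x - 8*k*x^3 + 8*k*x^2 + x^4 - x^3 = (-4*k + x)*(-3*k + x)*(-k + x)*(x - 1)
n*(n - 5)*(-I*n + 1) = -I*n^3 + n^2 + 5*I*n^2 - 5*n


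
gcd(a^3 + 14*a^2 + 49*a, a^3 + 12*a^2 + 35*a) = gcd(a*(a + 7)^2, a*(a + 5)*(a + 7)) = a^2 + 7*a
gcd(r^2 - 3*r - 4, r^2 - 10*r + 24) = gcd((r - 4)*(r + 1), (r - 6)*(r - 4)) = r - 4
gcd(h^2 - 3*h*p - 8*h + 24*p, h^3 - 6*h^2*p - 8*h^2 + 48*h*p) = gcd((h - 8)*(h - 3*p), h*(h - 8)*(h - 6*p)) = h - 8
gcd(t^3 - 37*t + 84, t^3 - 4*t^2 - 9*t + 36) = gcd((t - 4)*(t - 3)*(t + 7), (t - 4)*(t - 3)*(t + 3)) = t^2 - 7*t + 12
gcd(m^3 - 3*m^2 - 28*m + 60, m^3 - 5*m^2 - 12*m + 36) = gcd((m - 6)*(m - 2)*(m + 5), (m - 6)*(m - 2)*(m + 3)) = m^2 - 8*m + 12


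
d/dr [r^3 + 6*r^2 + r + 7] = 3*r^2 + 12*r + 1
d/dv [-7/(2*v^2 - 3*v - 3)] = 7*(4*v - 3)/(-2*v^2 + 3*v + 3)^2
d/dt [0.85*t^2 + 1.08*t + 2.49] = 1.7*t + 1.08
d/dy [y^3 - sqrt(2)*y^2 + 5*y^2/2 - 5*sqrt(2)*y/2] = 3*y^2 - 2*sqrt(2)*y + 5*y - 5*sqrt(2)/2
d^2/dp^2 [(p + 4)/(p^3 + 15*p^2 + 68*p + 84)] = 2*((p + 4)*(3*p^2 + 30*p + 68)^2 - (3*p^2 + 30*p + 3*(p + 4)*(p + 5) + 68)*(p^3 + 15*p^2 + 68*p + 84))/(p^3 + 15*p^2 + 68*p + 84)^3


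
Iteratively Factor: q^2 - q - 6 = (q + 2)*(q - 3)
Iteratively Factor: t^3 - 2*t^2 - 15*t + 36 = (t - 3)*(t^2 + t - 12) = (t - 3)*(t + 4)*(t - 3)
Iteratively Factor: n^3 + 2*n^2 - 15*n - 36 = (n + 3)*(n^2 - n - 12) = (n - 4)*(n + 3)*(n + 3)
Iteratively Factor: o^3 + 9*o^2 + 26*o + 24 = (o + 2)*(o^2 + 7*o + 12) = (o + 2)*(o + 4)*(o + 3)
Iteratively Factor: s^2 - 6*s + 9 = (s - 3)*(s - 3)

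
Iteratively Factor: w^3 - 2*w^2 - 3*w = (w - 3)*(w^2 + w) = w*(w - 3)*(w + 1)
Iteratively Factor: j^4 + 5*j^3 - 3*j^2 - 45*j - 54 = (j + 3)*(j^3 + 2*j^2 - 9*j - 18) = (j + 3)^2*(j^2 - j - 6) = (j - 3)*(j + 3)^2*(j + 2)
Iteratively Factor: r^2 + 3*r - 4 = (r - 1)*(r + 4)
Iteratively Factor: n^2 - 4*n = (n)*(n - 4)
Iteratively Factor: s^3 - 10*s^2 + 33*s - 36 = (s - 3)*(s^2 - 7*s + 12) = (s - 4)*(s - 3)*(s - 3)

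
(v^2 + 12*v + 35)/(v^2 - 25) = (v + 7)/(v - 5)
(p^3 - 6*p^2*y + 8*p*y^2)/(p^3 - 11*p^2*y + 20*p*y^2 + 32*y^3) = p*(-p + 2*y)/(-p^2 + 7*p*y + 8*y^2)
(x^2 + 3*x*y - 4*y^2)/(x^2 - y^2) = (x + 4*y)/(x + y)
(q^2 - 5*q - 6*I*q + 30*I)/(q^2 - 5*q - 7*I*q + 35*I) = (q - 6*I)/(q - 7*I)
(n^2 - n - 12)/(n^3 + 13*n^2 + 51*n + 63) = (n - 4)/(n^2 + 10*n + 21)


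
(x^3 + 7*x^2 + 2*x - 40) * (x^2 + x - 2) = x^5 + 8*x^4 + 7*x^3 - 52*x^2 - 44*x + 80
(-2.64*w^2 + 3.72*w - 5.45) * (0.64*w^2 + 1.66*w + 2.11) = -1.6896*w^4 - 2.0016*w^3 - 2.8832*w^2 - 1.1978*w - 11.4995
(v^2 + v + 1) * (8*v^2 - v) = 8*v^4 + 7*v^3 + 7*v^2 - v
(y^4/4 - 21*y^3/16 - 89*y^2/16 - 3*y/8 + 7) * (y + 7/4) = y^5/4 - 7*y^4/8 - 503*y^3/64 - 647*y^2/64 + 203*y/32 + 49/4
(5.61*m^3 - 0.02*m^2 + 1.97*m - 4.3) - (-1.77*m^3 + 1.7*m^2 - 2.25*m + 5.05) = 7.38*m^3 - 1.72*m^2 + 4.22*m - 9.35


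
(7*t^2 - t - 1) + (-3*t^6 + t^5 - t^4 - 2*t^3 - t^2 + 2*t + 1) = -3*t^6 + t^5 - t^4 - 2*t^3 + 6*t^2 + t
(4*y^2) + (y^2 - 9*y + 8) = 5*y^2 - 9*y + 8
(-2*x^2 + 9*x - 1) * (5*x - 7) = -10*x^3 + 59*x^2 - 68*x + 7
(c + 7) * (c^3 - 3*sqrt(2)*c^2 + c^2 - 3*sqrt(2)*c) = c^4 - 3*sqrt(2)*c^3 + 8*c^3 - 24*sqrt(2)*c^2 + 7*c^2 - 21*sqrt(2)*c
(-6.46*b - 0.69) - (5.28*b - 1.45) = 0.76 - 11.74*b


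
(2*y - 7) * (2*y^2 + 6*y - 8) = 4*y^3 - 2*y^2 - 58*y + 56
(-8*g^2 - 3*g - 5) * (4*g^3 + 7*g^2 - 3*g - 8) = -32*g^5 - 68*g^4 - 17*g^3 + 38*g^2 + 39*g + 40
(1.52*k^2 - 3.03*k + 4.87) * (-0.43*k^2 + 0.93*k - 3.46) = -0.6536*k^4 + 2.7165*k^3 - 10.1712*k^2 + 15.0129*k - 16.8502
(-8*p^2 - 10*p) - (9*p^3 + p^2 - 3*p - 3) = -9*p^3 - 9*p^2 - 7*p + 3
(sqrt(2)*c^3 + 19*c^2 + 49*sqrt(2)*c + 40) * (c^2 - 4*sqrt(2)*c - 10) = sqrt(2)*c^5 + 11*c^4 - 37*sqrt(2)*c^3 - 542*c^2 - 650*sqrt(2)*c - 400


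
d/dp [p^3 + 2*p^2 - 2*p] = 3*p^2 + 4*p - 2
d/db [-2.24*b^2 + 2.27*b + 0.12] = 2.27 - 4.48*b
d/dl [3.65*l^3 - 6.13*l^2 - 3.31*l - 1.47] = 10.95*l^2 - 12.26*l - 3.31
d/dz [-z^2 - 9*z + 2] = -2*z - 9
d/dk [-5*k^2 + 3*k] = 3 - 10*k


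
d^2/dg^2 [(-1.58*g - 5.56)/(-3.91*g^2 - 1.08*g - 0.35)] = ((1.58*g + 5.56)*(7.82*g + 1.08)*(15.64*g + 2.16) - (37.0668*g + 46.892)*(3.91*g^2 + 1.08*g + 0.35))/(3.91*g^2 + 1.08*g + 0.35)^3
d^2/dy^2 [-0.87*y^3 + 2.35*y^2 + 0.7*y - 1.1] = 4.7 - 5.22*y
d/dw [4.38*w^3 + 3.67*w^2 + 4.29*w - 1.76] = 13.14*w^2 + 7.34*w + 4.29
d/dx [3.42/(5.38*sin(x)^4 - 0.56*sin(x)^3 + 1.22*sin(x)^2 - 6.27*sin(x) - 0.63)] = (-73.5984*sin(x)^3 + 5.7456*sin(x)^2 - 8.3448*sin(x) + 21.4434)*cos(x)/(-5.38*sin(x)^4 + 0.56*sin(x)^3 - 1.22*sin(x)^2 + 6.27*sin(x) + 0.63)^2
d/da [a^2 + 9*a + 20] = 2*a + 9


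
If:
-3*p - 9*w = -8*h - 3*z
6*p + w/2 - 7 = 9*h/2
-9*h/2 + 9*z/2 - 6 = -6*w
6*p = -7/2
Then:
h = -1069/424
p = -7/12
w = -717/424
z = 1357/1272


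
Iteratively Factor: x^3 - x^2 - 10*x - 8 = (x - 4)*(x^2 + 3*x + 2) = (x - 4)*(x + 1)*(x + 2)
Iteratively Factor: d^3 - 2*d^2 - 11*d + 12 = (d - 4)*(d^2 + 2*d - 3) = (d - 4)*(d - 1)*(d + 3)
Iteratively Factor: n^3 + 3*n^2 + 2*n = (n + 1)*(n^2 + 2*n) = (n + 1)*(n + 2)*(n)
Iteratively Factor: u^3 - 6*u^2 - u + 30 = (u - 3)*(u^2 - 3*u - 10) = (u - 5)*(u - 3)*(u + 2)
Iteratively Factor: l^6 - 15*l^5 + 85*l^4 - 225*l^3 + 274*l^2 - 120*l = (l - 5)*(l^5 - 10*l^4 + 35*l^3 - 50*l^2 + 24*l) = (l - 5)*(l - 3)*(l^4 - 7*l^3 + 14*l^2 - 8*l) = l*(l - 5)*(l - 3)*(l^3 - 7*l^2 + 14*l - 8) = l*(l - 5)*(l - 3)*(l - 1)*(l^2 - 6*l + 8) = l*(l - 5)*(l - 4)*(l - 3)*(l - 1)*(l - 2)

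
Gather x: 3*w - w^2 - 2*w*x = -w^2 - 2*w*x + 3*w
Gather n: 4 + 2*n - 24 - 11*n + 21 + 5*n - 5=-4*n - 4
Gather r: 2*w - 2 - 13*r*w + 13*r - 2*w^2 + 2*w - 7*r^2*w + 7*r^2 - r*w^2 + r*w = r^2*(7 - 7*w) + r*(-w^2 - 12*w + 13) - 2*w^2 + 4*w - 2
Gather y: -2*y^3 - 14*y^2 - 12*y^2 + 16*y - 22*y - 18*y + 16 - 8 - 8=-2*y^3 - 26*y^2 - 24*y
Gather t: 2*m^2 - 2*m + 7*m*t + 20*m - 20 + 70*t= 2*m^2 + 18*m + t*(7*m + 70) - 20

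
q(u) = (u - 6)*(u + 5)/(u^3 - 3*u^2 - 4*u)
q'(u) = (u - 6)*(u + 5)*(-3*u^2 + 6*u + 4)/(u^3 - 3*u^2 - 4*u)^2 + (u - 6)/(u^3 - 3*u^2 - 4*u) + (u + 5)/(u^3 - 3*u^2 - 4*u)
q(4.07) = -12.12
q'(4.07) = 183.44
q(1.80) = 2.58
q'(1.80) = -1.41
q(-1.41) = 8.51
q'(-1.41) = 29.57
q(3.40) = 2.43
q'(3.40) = 2.14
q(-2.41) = 1.00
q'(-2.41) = 1.55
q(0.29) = 21.76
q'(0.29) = -85.75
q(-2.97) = 0.45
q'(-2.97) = 0.61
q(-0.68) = -28.34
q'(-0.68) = 38.51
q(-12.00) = -0.06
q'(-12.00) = 0.00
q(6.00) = 0.00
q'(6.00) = 0.13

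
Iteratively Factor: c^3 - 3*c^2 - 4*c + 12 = (c + 2)*(c^2 - 5*c + 6) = (c - 2)*(c + 2)*(c - 3)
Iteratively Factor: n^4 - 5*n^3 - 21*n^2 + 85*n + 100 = (n + 1)*(n^3 - 6*n^2 - 15*n + 100) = (n + 1)*(n + 4)*(n^2 - 10*n + 25) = (n - 5)*(n + 1)*(n + 4)*(n - 5)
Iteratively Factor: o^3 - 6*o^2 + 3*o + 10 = (o - 5)*(o^2 - o - 2) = (o - 5)*(o + 1)*(o - 2)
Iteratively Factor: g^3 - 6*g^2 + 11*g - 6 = (g - 3)*(g^2 - 3*g + 2) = (g - 3)*(g - 2)*(g - 1)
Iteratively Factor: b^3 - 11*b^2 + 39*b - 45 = (b - 3)*(b^2 - 8*b + 15) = (b - 3)^2*(b - 5)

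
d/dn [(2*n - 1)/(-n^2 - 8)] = 2*(n^2 - n - 8)/(n^4 + 16*n^2 + 64)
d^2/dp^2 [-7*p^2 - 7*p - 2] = -14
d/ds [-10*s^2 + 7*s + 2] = 7 - 20*s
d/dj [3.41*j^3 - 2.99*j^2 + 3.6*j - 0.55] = 10.23*j^2 - 5.98*j + 3.6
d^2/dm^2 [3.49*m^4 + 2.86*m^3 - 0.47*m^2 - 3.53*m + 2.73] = 41.88*m^2 + 17.16*m - 0.94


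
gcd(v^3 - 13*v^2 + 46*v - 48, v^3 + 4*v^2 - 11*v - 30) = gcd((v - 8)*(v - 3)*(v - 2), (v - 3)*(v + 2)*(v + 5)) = v - 3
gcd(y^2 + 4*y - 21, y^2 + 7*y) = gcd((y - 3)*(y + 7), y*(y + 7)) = y + 7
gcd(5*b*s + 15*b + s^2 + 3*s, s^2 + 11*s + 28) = 1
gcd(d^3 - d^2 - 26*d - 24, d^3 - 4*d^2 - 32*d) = d + 4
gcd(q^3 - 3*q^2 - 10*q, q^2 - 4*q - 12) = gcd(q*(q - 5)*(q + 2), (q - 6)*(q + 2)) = q + 2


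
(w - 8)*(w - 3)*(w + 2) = w^3 - 9*w^2 + 2*w + 48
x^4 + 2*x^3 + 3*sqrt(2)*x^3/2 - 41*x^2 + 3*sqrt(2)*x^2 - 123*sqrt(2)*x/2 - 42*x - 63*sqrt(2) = (x - 6)*(x + 1)*(x + 7)*(x + 3*sqrt(2)/2)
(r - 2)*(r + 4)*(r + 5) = r^3 + 7*r^2 + 2*r - 40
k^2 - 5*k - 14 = (k - 7)*(k + 2)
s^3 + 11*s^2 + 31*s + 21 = (s + 1)*(s + 3)*(s + 7)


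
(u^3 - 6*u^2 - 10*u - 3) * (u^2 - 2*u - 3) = u^5 - 8*u^4 - u^3 + 35*u^2 + 36*u + 9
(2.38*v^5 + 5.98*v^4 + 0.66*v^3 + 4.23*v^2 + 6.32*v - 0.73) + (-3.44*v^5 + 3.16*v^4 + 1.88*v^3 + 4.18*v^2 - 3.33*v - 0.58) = -1.06*v^5 + 9.14*v^4 + 2.54*v^3 + 8.41*v^2 + 2.99*v - 1.31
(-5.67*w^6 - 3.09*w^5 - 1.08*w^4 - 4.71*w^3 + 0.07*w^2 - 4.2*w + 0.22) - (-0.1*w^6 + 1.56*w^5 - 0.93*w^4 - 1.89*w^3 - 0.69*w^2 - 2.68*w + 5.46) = -5.57*w^6 - 4.65*w^5 - 0.15*w^4 - 2.82*w^3 + 0.76*w^2 - 1.52*w - 5.24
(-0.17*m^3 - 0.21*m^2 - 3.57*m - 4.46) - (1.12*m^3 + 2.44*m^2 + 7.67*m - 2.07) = -1.29*m^3 - 2.65*m^2 - 11.24*m - 2.39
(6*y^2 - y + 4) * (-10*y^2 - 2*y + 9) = -60*y^4 - 2*y^3 + 16*y^2 - 17*y + 36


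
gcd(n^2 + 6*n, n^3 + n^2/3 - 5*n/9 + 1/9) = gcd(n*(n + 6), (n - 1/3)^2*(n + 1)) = 1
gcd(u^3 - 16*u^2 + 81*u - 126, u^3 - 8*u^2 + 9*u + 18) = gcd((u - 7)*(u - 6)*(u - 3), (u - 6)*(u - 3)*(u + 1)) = u^2 - 9*u + 18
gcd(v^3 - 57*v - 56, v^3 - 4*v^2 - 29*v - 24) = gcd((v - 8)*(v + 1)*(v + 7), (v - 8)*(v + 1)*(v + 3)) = v^2 - 7*v - 8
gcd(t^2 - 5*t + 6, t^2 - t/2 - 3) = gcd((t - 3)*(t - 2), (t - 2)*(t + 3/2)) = t - 2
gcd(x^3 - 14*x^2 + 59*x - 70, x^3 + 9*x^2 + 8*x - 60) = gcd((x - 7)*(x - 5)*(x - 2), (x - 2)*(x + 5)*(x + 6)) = x - 2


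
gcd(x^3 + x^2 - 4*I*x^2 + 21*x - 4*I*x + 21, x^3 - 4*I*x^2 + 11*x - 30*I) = x + 3*I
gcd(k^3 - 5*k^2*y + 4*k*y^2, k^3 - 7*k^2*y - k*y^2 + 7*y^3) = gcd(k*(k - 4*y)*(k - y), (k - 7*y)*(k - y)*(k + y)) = -k + y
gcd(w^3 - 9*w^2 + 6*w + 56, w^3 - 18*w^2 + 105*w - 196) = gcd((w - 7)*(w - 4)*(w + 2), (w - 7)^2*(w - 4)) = w^2 - 11*w + 28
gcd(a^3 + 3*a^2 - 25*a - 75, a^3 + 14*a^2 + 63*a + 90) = a^2 + 8*a + 15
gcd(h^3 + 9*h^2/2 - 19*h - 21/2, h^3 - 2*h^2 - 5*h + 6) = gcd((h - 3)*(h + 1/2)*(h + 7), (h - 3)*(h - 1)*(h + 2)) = h - 3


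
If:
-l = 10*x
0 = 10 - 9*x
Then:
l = -100/9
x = 10/9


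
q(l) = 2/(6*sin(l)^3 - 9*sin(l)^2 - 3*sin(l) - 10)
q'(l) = 2*(-18*sin(l)^2*cos(l) + 18*sin(l)*cos(l) + 3*cos(l))/(6*sin(l)^3 - 9*sin(l)^2 - 3*sin(l) - 10)^2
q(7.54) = -0.13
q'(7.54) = 0.01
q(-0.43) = -0.19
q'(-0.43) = -0.12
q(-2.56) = -0.17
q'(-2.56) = 0.14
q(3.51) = -0.19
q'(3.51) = 0.10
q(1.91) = -0.13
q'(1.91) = -0.01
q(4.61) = -0.09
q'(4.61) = 0.01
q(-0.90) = -0.12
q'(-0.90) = -0.11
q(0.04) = -0.20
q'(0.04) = 0.07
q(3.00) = -0.19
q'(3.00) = -0.09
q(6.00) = -0.20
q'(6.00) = -0.07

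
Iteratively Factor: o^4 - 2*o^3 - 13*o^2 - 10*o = (o + 2)*(o^3 - 4*o^2 - 5*o) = (o - 5)*(o + 2)*(o^2 + o) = (o - 5)*(o + 1)*(o + 2)*(o)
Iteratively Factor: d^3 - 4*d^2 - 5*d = (d + 1)*(d^2 - 5*d) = d*(d + 1)*(d - 5)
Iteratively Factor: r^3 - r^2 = (r - 1)*(r^2) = r*(r - 1)*(r)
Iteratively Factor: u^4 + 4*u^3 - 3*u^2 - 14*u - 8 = (u + 1)*(u^3 + 3*u^2 - 6*u - 8) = (u - 2)*(u + 1)*(u^2 + 5*u + 4) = (u - 2)*(u + 1)*(u + 4)*(u + 1)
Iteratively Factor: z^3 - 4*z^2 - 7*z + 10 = (z - 1)*(z^2 - 3*z - 10) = (z - 5)*(z - 1)*(z + 2)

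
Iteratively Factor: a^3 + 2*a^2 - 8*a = (a)*(a^2 + 2*a - 8) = a*(a + 4)*(a - 2)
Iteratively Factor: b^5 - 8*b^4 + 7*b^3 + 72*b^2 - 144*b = (b - 3)*(b^4 - 5*b^3 - 8*b^2 + 48*b) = (b - 4)*(b - 3)*(b^3 - b^2 - 12*b) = (b - 4)*(b - 3)*(b + 3)*(b^2 - 4*b) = b*(b - 4)*(b - 3)*(b + 3)*(b - 4)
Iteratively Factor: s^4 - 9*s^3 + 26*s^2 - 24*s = (s - 4)*(s^3 - 5*s^2 + 6*s) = s*(s - 4)*(s^2 - 5*s + 6) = s*(s - 4)*(s - 2)*(s - 3)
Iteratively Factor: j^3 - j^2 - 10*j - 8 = (j + 1)*(j^2 - 2*j - 8) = (j - 4)*(j + 1)*(j + 2)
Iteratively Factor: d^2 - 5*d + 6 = (d - 3)*(d - 2)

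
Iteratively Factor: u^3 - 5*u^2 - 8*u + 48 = (u - 4)*(u^2 - u - 12) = (u - 4)*(u + 3)*(u - 4)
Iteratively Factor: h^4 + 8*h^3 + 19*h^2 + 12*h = (h + 3)*(h^3 + 5*h^2 + 4*h) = h*(h + 3)*(h^2 + 5*h + 4) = h*(h + 1)*(h + 3)*(h + 4)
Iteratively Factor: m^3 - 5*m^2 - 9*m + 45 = (m + 3)*(m^2 - 8*m + 15) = (m - 5)*(m + 3)*(m - 3)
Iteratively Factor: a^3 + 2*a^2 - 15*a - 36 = (a - 4)*(a^2 + 6*a + 9) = (a - 4)*(a + 3)*(a + 3)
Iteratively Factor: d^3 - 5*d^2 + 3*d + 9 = (d - 3)*(d^2 - 2*d - 3) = (d - 3)^2*(d + 1)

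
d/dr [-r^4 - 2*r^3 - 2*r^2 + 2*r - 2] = -4*r^3 - 6*r^2 - 4*r + 2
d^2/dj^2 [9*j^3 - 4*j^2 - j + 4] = 54*j - 8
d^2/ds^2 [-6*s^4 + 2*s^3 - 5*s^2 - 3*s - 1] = -72*s^2 + 12*s - 10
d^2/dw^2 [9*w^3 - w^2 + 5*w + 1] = 54*w - 2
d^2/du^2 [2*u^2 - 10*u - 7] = 4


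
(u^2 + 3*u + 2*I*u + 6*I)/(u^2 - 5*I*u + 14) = (u + 3)/(u - 7*I)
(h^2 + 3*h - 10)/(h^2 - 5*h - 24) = (-h^2 - 3*h + 10)/(-h^2 + 5*h + 24)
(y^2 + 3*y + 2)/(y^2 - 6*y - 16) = (y + 1)/(y - 8)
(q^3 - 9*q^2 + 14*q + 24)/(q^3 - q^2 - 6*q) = (-q^3 + 9*q^2 - 14*q - 24)/(q*(-q^2 + q + 6))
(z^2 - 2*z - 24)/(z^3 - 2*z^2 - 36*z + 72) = (z + 4)/(z^2 + 4*z - 12)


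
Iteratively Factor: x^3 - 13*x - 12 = (x + 1)*(x^2 - x - 12) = (x + 1)*(x + 3)*(x - 4)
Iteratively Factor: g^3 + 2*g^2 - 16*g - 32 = (g + 4)*(g^2 - 2*g - 8) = (g + 2)*(g + 4)*(g - 4)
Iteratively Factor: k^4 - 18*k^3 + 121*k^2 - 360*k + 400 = (k - 5)*(k^3 - 13*k^2 + 56*k - 80) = (k - 5)^2*(k^2 - 8*k + 16) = (k - 5)^2*(k - 4)*(k - 4)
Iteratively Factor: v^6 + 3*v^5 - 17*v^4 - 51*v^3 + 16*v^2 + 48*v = (v + 3)*(v^5 - 17*v^3 + 16*v) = (v - 1)*(v + 3)*(v^4 + v^3 - 16*v^2 - 16*v) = (v - 1)*(v + 1)*(v + 3)*(v^3 - 16*v) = (v - 1)*(v + 1)*(v + 3)*(v + 4)*(v^2 - 4*v) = (v - 4)*(v - 1)*(v + 1)*(v + 3)*(v + 4)*(v)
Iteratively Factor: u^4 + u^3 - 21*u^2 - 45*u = (u)*(u^3 + u^2 - 21*u - 45) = u*(u + 3)*(u^2 - 2*u - 15) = u*(u + 3)^2*(u - 5)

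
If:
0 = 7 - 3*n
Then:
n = 7/3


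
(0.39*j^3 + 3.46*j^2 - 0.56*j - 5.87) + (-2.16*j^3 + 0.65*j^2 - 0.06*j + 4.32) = -1.77*j^3 + 4.11*j^2 - 0.62*j - 1.55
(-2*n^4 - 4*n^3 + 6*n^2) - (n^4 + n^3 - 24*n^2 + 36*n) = -3*n^4 - 5*n^3 + 30*n^2 - 36*n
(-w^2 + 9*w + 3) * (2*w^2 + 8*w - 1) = -2*w^4 + 10*w^3 + 79*w^2 + 15*w - 3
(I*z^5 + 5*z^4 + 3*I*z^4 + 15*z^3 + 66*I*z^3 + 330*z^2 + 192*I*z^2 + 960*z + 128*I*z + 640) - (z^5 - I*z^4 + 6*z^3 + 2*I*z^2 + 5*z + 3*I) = -z^5 + I*z^5 + 5*z^4 + 4*I*z^4 + 9*z^3 + 66*I*z^3 + 330*z^2 + 190*I*z^2 + 955*z + 128*I*z + 640 - 3*I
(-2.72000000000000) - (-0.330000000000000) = -2.39000000000000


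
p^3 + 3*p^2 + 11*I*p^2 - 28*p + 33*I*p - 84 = (p + 3)*(p + 4*I)*(p + 7*I)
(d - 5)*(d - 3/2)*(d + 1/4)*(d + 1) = d^4 - 21*d^3/4 - 3*d^2/8 + 31*d/4 + 15/8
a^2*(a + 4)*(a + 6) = a^4 + 10*a^3 + 24*a^2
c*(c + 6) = c^2 + 6*c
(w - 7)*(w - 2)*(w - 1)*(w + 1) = w^4 - 9*w^3 + 13*w^2 + 9*w - 14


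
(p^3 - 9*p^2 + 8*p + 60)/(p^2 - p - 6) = (p^2 - 11*p + 30)/(p - 3)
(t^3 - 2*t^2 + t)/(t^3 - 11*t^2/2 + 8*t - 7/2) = 2*t/(2*t - 7)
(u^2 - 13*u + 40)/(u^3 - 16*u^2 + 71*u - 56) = (u - 5)/(u^2 - 8*u + 7)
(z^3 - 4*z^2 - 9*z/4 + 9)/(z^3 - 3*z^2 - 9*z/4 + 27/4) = (z - 4)/(z - 3)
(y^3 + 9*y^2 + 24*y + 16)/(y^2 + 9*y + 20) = (y^2 + 5*y + 4)/(y + 5)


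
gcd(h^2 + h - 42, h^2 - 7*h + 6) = h - 6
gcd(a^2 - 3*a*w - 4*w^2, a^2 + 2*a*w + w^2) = a + w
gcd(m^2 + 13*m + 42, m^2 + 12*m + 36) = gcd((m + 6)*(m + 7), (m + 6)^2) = m + 6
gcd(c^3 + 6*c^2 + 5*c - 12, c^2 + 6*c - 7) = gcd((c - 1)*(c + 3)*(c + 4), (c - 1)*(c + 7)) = c - 1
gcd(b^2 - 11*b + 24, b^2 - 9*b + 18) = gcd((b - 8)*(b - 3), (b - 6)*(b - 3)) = b - 3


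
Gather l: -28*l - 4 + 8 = 4 - 28*l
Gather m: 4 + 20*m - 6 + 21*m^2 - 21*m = 21*m^2 - m - 2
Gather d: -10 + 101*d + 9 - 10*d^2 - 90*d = -10*d^2 + 11*d - 1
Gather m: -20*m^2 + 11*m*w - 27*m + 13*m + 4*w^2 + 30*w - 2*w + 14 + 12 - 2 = -20*m^2 + m*(11*w - 14) + 4*w^2 + 28*w + 24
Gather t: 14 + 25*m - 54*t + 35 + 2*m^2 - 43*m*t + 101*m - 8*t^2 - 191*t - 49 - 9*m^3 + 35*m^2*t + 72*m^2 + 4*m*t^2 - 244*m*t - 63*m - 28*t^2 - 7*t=-9*m^3 + 74*m^2 + 63*m + t^2*(4*m - 36) + t*(35*m^2 - 287*m - 252)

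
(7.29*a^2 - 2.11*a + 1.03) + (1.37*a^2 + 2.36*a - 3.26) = 8.66*a^2 + 0.25*a - 2.23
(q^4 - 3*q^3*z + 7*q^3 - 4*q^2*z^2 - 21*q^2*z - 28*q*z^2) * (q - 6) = q^5 - 3*q^4*z + q^4 - 4*q^3*z^2 - 3*q^3*z - 42*q^3 - 4*q^2*z^2 + 126*q^2*z + 168*q*z^2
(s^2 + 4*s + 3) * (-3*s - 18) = -3*s^3 - 30*s^2 - 81*s - 54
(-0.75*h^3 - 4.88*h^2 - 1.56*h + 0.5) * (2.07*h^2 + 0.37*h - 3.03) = -1.5525*h^5 - 10.3791*h^4 - 2.7623*h^3 + 15.2442*h^2 + 4.9118*h - 1.515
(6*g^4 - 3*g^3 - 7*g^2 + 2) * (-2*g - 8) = -12*g^5 - 42*g^4 + 38*g^3 + 56*g^2 - 4*g - 16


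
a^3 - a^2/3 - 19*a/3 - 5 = (a - 3)*(a + 1)*(a + 5/3)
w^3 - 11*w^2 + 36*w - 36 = (w - 6)*(w - 3)*(w - 2)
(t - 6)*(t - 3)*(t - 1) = t^3 - 10*t^2 + 27*t - 18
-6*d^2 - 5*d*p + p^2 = (-6*d + p)*(d + p)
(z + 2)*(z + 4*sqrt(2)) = z^2 + 2*z + 4*sqrt(2)*z + 8*sqrt(2)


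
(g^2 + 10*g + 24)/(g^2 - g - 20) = (g + 6)/(g - 5)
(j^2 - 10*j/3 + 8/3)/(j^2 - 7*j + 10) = (j - 4/3)/(j - 5)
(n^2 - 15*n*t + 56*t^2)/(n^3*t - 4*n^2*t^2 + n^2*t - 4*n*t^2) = (n^2 - 15*n*t + 56*t^2)/(n*t*(n^2 - 4*n*t + n - 4*t))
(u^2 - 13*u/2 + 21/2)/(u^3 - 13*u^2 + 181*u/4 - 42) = 2*(u - 3)/(2*u^2 - 19*u + 24)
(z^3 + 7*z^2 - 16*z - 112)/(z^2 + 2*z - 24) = (z^2 + 11*z + 28)/(z + 6)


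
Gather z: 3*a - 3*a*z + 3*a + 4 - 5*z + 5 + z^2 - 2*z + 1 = 6*a + z^2 + z*(-3*a - 7) + 10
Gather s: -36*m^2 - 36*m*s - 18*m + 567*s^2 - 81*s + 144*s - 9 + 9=-36*m^2 - 18*m + 567*s^2 + s*(63 - 36*m)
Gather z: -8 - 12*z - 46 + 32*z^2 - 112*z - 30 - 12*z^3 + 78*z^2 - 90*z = -12*z^3 + 110*z^2 - 214*z - 84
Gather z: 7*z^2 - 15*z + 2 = 7*z^2 - 15*z + 2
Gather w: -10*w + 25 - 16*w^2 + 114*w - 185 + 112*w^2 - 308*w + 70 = 96*w^2 - 204*w - 90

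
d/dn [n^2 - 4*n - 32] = 2*n - 4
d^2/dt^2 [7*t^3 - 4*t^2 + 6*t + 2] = 42*t - 8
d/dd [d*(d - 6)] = 2*d - 6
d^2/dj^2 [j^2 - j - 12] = 2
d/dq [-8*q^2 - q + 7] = -16*q - 1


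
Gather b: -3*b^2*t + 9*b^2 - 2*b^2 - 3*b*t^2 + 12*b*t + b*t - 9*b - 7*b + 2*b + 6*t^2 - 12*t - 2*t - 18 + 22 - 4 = b^2*(7 - 3*t) + b*(-3*t^2 + 13*t - 14) + 6*t^2 - 14*t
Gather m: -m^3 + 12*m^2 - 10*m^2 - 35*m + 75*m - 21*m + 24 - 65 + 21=-m^3 + 2*m^2 + 19*m - 20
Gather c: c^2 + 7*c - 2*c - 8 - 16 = c^2 + 5*c - 24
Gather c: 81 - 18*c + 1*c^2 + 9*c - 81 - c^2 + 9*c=0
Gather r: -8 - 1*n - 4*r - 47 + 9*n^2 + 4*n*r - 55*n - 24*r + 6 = 9*n^2 - 56*n + r*(4*n - 28) - 49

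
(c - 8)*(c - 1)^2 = c^3 - 10*c^2 + 17*c - 8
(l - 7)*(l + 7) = l^2 - 49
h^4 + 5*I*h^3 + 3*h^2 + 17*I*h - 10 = (h - 2*I)*(h + I)^2*(h + 5*I)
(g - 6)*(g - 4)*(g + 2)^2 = g^4 - 6*g^3 - 12*g^2 + 56*g + 96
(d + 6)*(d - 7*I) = d^2 + 6*d - 7*I*d - 42*I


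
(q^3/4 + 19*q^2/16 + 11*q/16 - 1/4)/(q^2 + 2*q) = (4*q^3 + 19*q^2 + 11*q - 4)/(16*q*(q + 2))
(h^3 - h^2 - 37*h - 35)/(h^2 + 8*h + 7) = (h^2 - 2*h - 35)/(h + 7)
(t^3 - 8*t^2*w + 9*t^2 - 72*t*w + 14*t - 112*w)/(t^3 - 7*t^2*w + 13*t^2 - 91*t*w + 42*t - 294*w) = (t^2 - 8*t*w + 2*t - 16*w)/(t^2 - 7*t*w + 6*t - 42*w)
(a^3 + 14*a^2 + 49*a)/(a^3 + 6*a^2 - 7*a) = (a + 7)/(a - 1)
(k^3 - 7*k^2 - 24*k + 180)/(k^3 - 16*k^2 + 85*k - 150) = (k^2 - k - 30)/(k^2 - 10*k + 25)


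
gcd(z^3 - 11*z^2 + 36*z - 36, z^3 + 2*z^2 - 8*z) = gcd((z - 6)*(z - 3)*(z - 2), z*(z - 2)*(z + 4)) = z - 2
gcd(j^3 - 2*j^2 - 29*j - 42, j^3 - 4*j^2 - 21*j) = j^2 - 4*j - 21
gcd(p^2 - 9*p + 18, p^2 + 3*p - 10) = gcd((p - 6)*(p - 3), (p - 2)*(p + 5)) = 1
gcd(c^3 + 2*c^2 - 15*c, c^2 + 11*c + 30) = c + 5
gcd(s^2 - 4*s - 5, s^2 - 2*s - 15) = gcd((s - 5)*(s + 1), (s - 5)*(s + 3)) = s - 5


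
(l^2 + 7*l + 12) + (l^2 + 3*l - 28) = 2*l^2 + 10*l - 16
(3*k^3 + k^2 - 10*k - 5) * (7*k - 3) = 21*k^4 - 2*k^3 - 73*k^2 - 5*k + 15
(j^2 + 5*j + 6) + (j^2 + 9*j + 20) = 2*j^2 + 14*j + 26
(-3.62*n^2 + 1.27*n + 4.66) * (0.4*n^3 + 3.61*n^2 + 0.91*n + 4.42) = -1.448*n^5 - 12.5602*n^4 + 3.1545*n^3 + 1.9779*n^2 + 9.854*n + 20.5972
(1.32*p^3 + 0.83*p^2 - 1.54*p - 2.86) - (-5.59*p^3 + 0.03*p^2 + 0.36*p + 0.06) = 6.91*p^3 + 0.8*p^2 - 1.9*p - 2.92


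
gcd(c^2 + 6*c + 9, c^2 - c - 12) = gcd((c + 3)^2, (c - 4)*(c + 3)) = c + 3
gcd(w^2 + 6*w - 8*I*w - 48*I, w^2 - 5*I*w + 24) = w - 8*I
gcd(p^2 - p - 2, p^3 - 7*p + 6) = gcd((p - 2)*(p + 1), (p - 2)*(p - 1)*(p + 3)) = p - 2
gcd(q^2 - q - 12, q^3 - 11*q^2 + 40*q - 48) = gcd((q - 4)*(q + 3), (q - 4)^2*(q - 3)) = q - 4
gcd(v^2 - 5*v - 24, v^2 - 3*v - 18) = v + 3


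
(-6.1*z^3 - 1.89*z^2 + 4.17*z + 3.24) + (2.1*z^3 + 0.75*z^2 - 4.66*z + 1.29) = -4.0*z^3 - 1.14*z^2 - 0.49*z + 4.53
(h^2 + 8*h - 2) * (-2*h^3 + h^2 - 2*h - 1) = -2*h^5 - 15*h^4 + 10*h^3 - 19*h^2 - 4*h + 2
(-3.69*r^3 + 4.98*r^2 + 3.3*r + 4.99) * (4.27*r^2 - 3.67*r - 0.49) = -15.7563*r^5 + 34.8069*r^4 - 2.3775*r^3 + 6.7561*r^2 - 19.9303*r - 2.4451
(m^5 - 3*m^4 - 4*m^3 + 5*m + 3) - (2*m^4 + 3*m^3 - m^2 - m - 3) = m^5 - 5*m^4 - 7*m^3 + m^2 + 6*m + 6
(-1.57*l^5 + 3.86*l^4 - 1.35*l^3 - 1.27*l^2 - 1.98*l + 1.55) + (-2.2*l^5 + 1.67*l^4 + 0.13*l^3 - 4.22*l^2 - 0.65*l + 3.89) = -3.77*l^5 + 5.53*l^4 - 1.22*l^3 - 5.49*l^2 - 2.63*l + 5.44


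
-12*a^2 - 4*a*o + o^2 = (-6*a + o)*(2*a + o)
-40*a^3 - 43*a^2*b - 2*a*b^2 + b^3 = (-8*a + b)*(a + b)*(5*a + b)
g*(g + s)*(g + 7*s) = g^3 + 8*g^2*s + 7*g*s^2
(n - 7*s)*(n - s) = n^2 - 8*n*s + 7*s^2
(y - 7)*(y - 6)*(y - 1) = y^3 - 14*y^2 + 55*y - 42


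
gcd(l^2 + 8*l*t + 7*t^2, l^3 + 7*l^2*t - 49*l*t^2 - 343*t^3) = l + 7*t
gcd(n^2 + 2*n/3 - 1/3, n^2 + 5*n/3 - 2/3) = n - 1/3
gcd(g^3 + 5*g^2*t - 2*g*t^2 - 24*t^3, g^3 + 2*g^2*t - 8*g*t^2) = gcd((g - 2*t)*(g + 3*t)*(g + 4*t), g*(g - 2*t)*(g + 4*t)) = -g^2 - 2*g*t + 8*t^2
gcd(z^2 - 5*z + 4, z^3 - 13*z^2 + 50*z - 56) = z - 4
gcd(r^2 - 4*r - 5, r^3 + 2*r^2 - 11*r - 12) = r + 1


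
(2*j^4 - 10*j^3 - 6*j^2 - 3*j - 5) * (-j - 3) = -2*j^5 + 4*j^4 + 36*j^3 + 21*j^2 + 14*j + 15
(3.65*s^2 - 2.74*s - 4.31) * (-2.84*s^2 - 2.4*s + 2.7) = -10.366*s^4 - 0.9784*s^3 + 28.6714*s^2 + 2.946*s - 11.637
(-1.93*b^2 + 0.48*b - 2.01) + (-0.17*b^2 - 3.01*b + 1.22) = -2.1*b^2 - 2.53*b - 0.79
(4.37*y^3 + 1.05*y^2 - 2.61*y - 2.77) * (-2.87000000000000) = -12.5419*y^3 - 3.0135*y^2 + 7.4907*y + 7.9499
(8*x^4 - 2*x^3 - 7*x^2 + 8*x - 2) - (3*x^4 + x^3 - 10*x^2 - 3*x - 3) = 5*x^4 - 3*x^3 + 3*x^2 + 11*x + 1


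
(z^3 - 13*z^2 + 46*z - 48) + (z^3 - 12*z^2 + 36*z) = 2*z^3 - 25*z^2 + 82*z - 48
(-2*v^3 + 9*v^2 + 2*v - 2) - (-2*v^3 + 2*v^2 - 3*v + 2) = 7*v^2 + 5*v - 4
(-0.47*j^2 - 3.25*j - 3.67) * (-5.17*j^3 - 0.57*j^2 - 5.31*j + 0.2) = 2.4299*j^5 + 17.0704*j^4 + 23.3221*j^3 + 19.2554*j^2 + 18.8377*j - 0.734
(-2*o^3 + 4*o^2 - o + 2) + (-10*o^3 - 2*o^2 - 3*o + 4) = -12*o^3 + 2*o^2 - 4*o + 6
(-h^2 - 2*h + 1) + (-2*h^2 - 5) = -3*h^2 - 2*h - 4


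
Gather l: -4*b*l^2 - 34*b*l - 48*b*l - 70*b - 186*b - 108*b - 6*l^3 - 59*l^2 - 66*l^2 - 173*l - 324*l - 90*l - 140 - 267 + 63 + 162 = -364*b - 6*l^3 + l^2*(-4*b - 125) + l*(-82*b - 587) - 182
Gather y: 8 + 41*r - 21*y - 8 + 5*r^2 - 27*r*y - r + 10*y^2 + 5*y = 5*r^2 + 40*r + 10*y^2 + y*(-27*r - 16)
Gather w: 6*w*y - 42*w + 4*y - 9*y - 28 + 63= w*(6*y - 42) - 5*y + 35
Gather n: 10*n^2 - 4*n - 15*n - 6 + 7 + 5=10*n^2 - 19*n + 6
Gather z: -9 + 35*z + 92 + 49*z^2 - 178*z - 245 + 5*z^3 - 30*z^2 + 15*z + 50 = 5*z^3 + 19*z^2 - 128*z - 112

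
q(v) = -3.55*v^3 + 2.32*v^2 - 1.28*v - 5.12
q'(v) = -10.65*v^2 + 4.64*v - 1.28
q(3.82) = -174.04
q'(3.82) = -138.96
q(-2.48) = 66.47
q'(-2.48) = -78.29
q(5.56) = -550.69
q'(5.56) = -304.71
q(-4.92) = 480.13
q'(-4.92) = -281.91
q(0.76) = -6.31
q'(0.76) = -3.91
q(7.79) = -1552.49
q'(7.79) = -611.42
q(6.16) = -754.77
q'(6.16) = -376.82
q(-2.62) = 78.00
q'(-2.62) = -86.54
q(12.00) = -5820.80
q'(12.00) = -1479.20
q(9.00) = -2416.67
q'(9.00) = -822.17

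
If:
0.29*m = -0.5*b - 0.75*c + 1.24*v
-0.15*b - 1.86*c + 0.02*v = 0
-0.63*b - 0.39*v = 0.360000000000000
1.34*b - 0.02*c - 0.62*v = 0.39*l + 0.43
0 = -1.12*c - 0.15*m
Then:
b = -0.44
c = 0.03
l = -2.27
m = -0.25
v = -0.21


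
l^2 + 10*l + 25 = (l + 5)^2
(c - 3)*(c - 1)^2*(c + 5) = c^4 - 18*c^2 + 32*c - 15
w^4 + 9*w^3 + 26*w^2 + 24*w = w*(w + 2)*(w + 3)*(w + 4)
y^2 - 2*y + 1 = (y - 1)^2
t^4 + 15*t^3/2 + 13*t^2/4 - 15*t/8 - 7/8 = (t - 1/2)*(t + 1/2)^2*(t + 7)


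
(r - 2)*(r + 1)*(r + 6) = r^3 + 5*r^2 - 8*r - 12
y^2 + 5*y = y*(y + 5)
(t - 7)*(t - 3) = t^2 - 10*t + 21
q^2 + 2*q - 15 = (q - 3)*(q + 5)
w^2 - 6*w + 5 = (w - 5)*(w - 1)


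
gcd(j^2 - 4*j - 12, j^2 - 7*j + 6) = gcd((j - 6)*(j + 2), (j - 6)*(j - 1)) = j - 6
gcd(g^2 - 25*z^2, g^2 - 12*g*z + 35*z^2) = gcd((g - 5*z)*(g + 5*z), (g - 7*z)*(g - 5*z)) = -g + 5*z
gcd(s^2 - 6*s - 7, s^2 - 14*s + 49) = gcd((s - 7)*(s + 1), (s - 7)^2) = s - 7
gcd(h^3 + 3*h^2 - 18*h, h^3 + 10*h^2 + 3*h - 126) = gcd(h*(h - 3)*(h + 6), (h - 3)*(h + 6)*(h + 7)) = h^2 + 3*h - 18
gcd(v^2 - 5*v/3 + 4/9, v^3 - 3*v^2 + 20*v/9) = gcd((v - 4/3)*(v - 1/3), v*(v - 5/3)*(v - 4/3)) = v - 4/3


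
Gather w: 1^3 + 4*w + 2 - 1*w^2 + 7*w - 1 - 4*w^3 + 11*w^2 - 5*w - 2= -4*w^3 + 10*w^2 + 6*w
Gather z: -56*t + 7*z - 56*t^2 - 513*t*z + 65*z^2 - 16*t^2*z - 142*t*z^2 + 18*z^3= -56*t^2 - 56*t + 18*z^3 + z^2*(65 - 142*t) + z*(-16*t^2 - 513*t + 7)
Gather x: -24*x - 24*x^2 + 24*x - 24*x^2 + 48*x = -48*x^2 + 48*x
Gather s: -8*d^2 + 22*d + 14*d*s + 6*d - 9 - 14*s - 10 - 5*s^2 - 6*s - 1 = -8*d^2 + 28*d - 5*s^2 + s*(14*d - 20) - 20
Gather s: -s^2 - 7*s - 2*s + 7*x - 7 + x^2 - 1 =-s^2 - 9*s + x^2 + 7*x - 8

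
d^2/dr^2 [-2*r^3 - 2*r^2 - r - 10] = -12*r - 4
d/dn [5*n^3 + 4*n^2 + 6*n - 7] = 15*n^2 + 8*n + 6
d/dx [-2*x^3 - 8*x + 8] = -6*x^2 - 8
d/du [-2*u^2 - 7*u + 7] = -4*u - 7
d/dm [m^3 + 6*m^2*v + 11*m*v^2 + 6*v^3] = 3*m^2 + 12*m*v + 11*v^2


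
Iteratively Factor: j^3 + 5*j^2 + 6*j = (j + 2)*(j^2 + 3*j) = j*(j + 2)*(j + 3)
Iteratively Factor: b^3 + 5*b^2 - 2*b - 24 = (b - 2)*(b^2 + 7*b + 12) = (b - 2)*(b + 3)*(b + 4)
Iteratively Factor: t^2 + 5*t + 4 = (t + 1)*(t + 4)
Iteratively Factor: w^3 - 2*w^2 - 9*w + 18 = (w - 2)*(w^2 - 9) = (w - 3)*(w - 2)*(w + 3)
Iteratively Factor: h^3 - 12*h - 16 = (h + 2)*(h^2 - 2*h - 8) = (h - 4)*(h + 2)*(h + 2)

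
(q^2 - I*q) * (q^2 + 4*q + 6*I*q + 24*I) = q^4 + 4*q^3 + 5*I*q^3 + 6*q^2 + 20*I*q^2 + 24*q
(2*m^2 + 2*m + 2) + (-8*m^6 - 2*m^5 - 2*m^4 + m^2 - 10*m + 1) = -8*m^6 - 2*m^5 - 2*m^4 + 3*m^2 - 8*m + 3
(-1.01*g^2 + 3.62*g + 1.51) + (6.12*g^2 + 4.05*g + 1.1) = 5.11*g^2 + 7.67*g + 2.61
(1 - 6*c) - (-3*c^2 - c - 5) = 3*c^2 - 5*c + 6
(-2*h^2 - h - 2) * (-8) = 16*h^2 + 8*h + 16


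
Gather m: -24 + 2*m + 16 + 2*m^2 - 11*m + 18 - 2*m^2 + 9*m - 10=0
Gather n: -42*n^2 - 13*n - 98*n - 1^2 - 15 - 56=-42*n^2 - 111*n - 72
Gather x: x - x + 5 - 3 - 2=0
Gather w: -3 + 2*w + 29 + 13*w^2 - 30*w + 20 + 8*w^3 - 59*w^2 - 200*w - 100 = 8*w^3 - 46*w^2 - 228*w - 54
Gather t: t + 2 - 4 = t - 2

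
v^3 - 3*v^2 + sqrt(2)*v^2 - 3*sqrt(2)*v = v*(v - 3)*(v + sqrt(2))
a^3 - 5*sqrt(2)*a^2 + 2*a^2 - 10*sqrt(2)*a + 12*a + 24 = (a + 2)*(a - 3*sqrt(2))*(a - 2*sqrt(2))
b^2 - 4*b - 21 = (b - 7)*(b + 3)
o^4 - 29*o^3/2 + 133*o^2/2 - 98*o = o*(o - 7)*(o - 4)*(o - 7/2)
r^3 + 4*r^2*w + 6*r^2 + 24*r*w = r*(r + 6)*(r + 4*w)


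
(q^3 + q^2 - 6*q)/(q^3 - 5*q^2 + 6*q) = (q + 3)/(q - 3)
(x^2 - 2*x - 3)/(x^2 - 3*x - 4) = (x - 3)/(x - 4)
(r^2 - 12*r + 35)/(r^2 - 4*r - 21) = (r - 5)/(r + 3)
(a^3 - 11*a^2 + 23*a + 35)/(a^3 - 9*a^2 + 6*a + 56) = (a^2 - 4*a - 5)/(a^2 - 2*a - 8)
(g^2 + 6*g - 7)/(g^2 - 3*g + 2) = (g + 7)/(g - 2)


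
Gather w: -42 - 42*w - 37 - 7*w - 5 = -49*w - 84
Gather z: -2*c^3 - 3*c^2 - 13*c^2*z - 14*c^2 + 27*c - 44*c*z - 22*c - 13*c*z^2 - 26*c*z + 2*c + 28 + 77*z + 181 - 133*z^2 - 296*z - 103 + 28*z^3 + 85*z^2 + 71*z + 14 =-2*c^3 - 17*c^2 + 7*c + 28*z^3 + z^2*(-13*c - 48) + z*(-13*c^2 - 70*c - 148) + 120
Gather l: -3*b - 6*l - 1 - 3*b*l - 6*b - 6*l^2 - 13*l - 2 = -9*b - 6*l^2 + l*(-3*b - 19) - 3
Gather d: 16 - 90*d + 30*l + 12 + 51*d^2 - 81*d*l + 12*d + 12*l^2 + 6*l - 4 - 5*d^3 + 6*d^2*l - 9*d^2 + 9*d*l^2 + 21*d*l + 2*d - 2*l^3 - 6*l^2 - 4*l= -5*d^3 + d^2*(6*l + 42) + d*(9*l^2 - 60*l - 76) - 2*l^3 + 6*l^2 + 32*l + 24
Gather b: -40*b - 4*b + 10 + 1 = 11 - 44*b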